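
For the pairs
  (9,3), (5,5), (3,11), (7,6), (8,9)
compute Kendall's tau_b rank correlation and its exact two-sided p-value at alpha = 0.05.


Step 1: Enumerate the 10 unordered pairs (i,j) with i<j and classify each by sign(x_j-x_i) * sign(y_j-y_i).
  (1,2):dx=-4,dy=+2->D; (1,3):dx=-6,dy=+8->D; (1,4):dx=-2,dy=+3->D; (1,5):dx=-1,dy=+6->D
  (2,3):dx=-2,dy=+6->D; (2,4):dx=+2,dy=+1->C; (2,5):dx=+3,dy=+4->C; (3,4):dx=+4,dy=-5->D
  (3,5):dx=+5,dy=-2->D; (4,5):dx=+1,dy=+3->C
Step 2: C = 3, D = 7, total pairs = 10.
Step 3: tau = (C - D)/(n(n-1)/2) = (3 - 7)/10 = -0.400000.
Step 4: Exact two-sided p-value (enumerate n! = 120 permutations of y under H0): p = 0.483333.
Step 5: alpha = 0.05. fail to reject H0.

tau_b = -0.4000 (C=3, D=7), p = 0.483333, fail to reject H0.


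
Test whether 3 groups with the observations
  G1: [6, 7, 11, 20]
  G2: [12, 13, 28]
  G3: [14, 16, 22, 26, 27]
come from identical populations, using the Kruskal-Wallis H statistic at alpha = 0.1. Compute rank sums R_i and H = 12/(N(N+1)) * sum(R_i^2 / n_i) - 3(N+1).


Step 1: Combine all N = 12 observations and assign midranks.
sorted (value, group, rank): (6,G1,1), (7,G1,2), (11,G1,3), (12,G2,4), (13,G2,5), (14,G3,6), (16,G3,7), (20,G1,8), (22,G3,9), (26,G3,10), (27,G3,11), (28,G2,12)
Step 2: Sum ranks within each group.
R_1 = 14 (n_1 = 4)
R_2 = 21 (n_2 = 3)
R_3 = 43 (n_3 = 5)
Step 3: H = 12/(N(N+1)) * sum(R_i^2/n_i) - 3(N+1)
     = 12/(12*13) * (14^2/4 + 21^2/3 + 43^2/5) - 3*13
     = 0.076923 * 565.8 - 39
     = 4.523077.
Step 4: No ties, so H is used without correction.
Step 5: Under H0, H ~ chi^2(2); p-value = 0.104190.
Step 6: alpha = 0.1. fail to reject H0.

H = 4.5231, df = 2, p = 0.104190, fail to reject H0.


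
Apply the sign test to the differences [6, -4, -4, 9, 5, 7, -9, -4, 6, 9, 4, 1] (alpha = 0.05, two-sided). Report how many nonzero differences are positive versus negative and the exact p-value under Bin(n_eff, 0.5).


Step 1: Discard zero differences. Original n = 12; n_eff = number of nonzero differences = 12.
Nonzero differences (with sign): +6, -4, -4, +9, +5, +7, -9, -4, +6, +9, +4, +1
Step 2: Count signs: positive = 8, negative = 4.
Step 3: Under H0: P(positive) = 0.5, so the number of positives S ~ Bin(12, 0.5).
Step 4: Two-sided exact p-value = sum of Bin(12,0.5) probabilities at or below the observed probability = 0.387695.
Step 5: alpha = 0.05. fail to reject H0.

n_eff = 12, pos = 8, neg = 4, p = 0.387695, fail to reject H0.


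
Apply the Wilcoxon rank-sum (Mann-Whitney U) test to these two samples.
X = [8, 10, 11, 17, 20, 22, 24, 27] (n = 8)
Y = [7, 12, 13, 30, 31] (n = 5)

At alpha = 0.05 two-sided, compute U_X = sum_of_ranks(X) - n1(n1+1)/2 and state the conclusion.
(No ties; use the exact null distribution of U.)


Step 1: Combine and sort all 13 observations; assign midranks.
sorted (value, group): (7,Y), (8,X), (10,X), (11,X), (12,Y), (13,Y), (17,X), (20,X), (22,X), (24,X), (27,X), (30,Y), (31,Y)
ranks: 7->1, 8->2, 10->3, 11->4, 12->5, 13->6, 17->7, 20->8, 22->9, 24->10, 27->11, 30->12, 31->13
Step 2: Rank sum for X: R1 = 2 + 3 + 4 + 7 + 8 + 9 + 10 + 11 = 54.
Step 3: U_X = R1 - n1(n1+1)/2 = 54 - 8*9/2 = 54 - 36 = 18.
       U_Y = n1*n2 - U_X = 40 - 18 = 22.
Step 4: No ties, so the exact null distribution of U (based on enumerating the C(13,8) = 1287 equally likely rank assignments) gives the two-sided p-value.
Step 5: p-value = 0.832945; compare to alpha = 0.05. fail to reject H0.

U_X = 18, p = 0.832945, fail to reject H0 at alpha = 0.05.


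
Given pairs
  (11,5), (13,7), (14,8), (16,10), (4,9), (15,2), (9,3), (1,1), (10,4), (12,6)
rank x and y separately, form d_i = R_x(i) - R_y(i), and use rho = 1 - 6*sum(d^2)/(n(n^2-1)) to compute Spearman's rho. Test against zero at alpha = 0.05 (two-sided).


Step 1: Rank x and y separately (midranks; no ties here).
rank(x): 11->5, 13->7, 14->8, 16->10, 4->2, 15->9, 9->3, 1->1, 10->4, 12->6
rank(y): 5->5, 7->7, 8->8, 10->10, 9->9, 2->2, 3->3, 1->1, 4->4, 6->6
Step 2: d_i = R_x(i) - R_y(i); compute d_i^2.
  (5-5)^2=0, (7-7)^2=0, (8-8)^2=0, (10-10)^2=0, (2-9)^2=49, (9-2)^2=49, (3-3)^2=0, (1-1)^2=0, (4-4)^2=0, (6-6)^2=0
sum(d^2) = 98.
Step 3: rho = 1 - 6*98 / (10*(10^2 - 1)) = 1 - 588/990 = 0.406061.
Step 4: Under H0, t = rho * sqrt((n-2)/(1-rho^2)) = 1.2568 ~ t(8).
Step 5: Two-sided p-value from the t-distribution with 8 df = 0.244282.
Step 6: alpha = 0.05. fail to reject H0.

rho = 0.4061, p = 0.244282, fail to reject H0 at alpha = 0.05.


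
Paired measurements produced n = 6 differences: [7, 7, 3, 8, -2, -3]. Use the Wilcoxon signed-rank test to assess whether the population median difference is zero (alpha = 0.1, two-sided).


Step 1: Drop any zero differences (none here) and take |d_i|.
|d| = [7, 7, 3, 8, 2, 3]
Step 2: Midrank |d_i| (ties get averaged ranks).
ranks: |7|->4.5, |7|->4.5, |3|->2.5, |8|->6, |2|->1, |3|->2.5
Step 3: Attach original signs; sum ranks with positive sign and with negative sign.
W+ = 4.5 + 4.5 + 2.5 + 6 = 17.5
W- = 1 + 2.5 = 3.5
(Check: W+ + W- = 21 should equal n(n+1)/2 = 21.)
Step 4: Test statistic W = min(W+, W-) = 3.5.
Step 5: Ties in |d|, so use the tie-corrected normal approximation.
        E[W] = n(n+1)/4 = 6*7/4 = 10.5.
        Tie groups: |d|=3 (t=2), |d|=7 (t=2); sum(t^3 - t) = 12.
        Var[W] = n(n+1)(2n+1)/24 - sum(t^3-t)/48 = 546/24 - 12/48 = 22.5.
        z = (W - E[W]) / sqrt(Var[W]) = (3.5 - 10.5) / 4.7434 = -1.4757.
        Two-sided p = 2*Phi(z) = 0.140017.
Step 6: alpha = 0.1. fail to reject H0.

W+ = 17.5, W- = 3.5, W = min = 3.5, p = 0.140017, fail to reject H0.


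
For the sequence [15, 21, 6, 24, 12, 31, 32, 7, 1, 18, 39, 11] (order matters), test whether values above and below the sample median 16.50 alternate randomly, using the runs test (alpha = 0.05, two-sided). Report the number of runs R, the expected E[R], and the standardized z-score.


Step 1: Compute median = 16.50; label A = above, B = below.
Labels in order: BABABAABBAAB  (n_A = 6, n_B = 6)
Step 2: Count runs R = 9.
Step 3: Under H0 (random ordering), E[R] = 2*n_A*n_B/(n_A+n_B) + 1 = 2*6*6/12 + 1 = 7.0000.
        Var[R] = 2*n_A*n_B*(2*n_A*n_B - n_A - n_B) / ((n_A+n_B)^2 * (n_A+n_B-1)) = 4320/1584 = 2.7273.
        SD[R] = 1.6514.
Step 4: Continuity-corrected z = (R - 0.5 - E[R]) / SD[R] = (9 - 0.5 - 7.0000) / 1.6514 = 0.9083.
Step 5: Two-sided p-value via normal approximation = 2*(1 - Phi(|z|)) = 0.363722.
Step 6: alpha = 0.05. fail to reject H0.

R = 9, z = 0.9083, p = 0.363722, fail to reject H0.


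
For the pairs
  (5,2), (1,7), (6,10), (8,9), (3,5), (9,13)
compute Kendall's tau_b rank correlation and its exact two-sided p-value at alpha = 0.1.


Step 1: Enumerate the 15 unordered pairs (i,j) with i<j and classify each by sign(x_j-x_i) * sign(y_j-y_i).
  (1,2):dx=-4,dy=+5->D; (1,3):dx=+1,dy=+8->C; (1,4):dx=+3,dy=+7->C; (1,5):dx=-2,dy=+3->D
  (1,6):dx=+4,dy=+11->C; (2,3):dx=+5,dy=+3->C; (2,4):dx=+7,dy=+2->C; (2,5):dx=+2,dy=-2->D
  (2,6):dx=+8,dy=+6->C; (3,4):dx=+2,dy=-1->D; (3,5):dx=-3,dy=-5->C; (3,6):dx=+3,dy=+3->C
  (4,5):dx=-5,dy=-4->C; (4,6):dx=+1,dy=+4->C; (5,6):dx=+6,dy=+8->C
Step 2: C = 11, D = 4, total pairs = 15.
Step 3: tau = (C - D)/(n(n-1)/2) = (11 - 4)/15 = 0.466667.
Step 4: Exact two-sided p-value (enumerate n! = 720 permutations of y under H0): p = 0.272222.
Step 5: alpha = 0.1. fail to reject H0.

tau_b = 0.4667 (C=11, D=4), p = 0.272222, fail to reject H0.


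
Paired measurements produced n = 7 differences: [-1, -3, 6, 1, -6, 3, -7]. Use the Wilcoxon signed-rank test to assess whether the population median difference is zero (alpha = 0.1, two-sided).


Step 1: Drop any zero differences (none here) and take |d_i|.
|d| = [1, 3, 6, 1, 6, 3, 7]
Step 2: Midrank |d_i| (ties get averaged ranks).
ranks: |1|->1.5, |3|->3.5, |6|->5.5, |1|->1.5, |6|->5.5, |3|->3.5, |7|->7
Step 3: Attach original signs; sum ranks with positive sign and with negative sign.
W+ = 5.5 + 1.5 + 3.5 = 10.5
W- = 1.5 + 3.5 + 5.5 + 7 = 17.5
(Check: W+ + W- = 28 should equal n(n+1)/2 = 28.)
Step 4: Test statistic W = min(W+, W-) = 10.5.
Step 5: Ties in |d|, so use the tie-corrected normal approximation.
        E[W] = n(n+1)/4 = 7*8/4 = 14.
        Tie groups: |d|=1 (t=2), |d|=3 (t=2), |d|=6 (t=2); sum(t^3 - t) = 18.
        Var[W] = n(n+1)(2n+1)/24 - sum(t^3-t)/48 = 840/24 - 18/48 = 34.625.
        z = (W - E[W]) / sqrt(Var[W]) = (10.5 - 14) / 5.8843 = -0.5948.
        Two-sided p = 2*Phi(z) = 0.551975.
Step 6: alpha = 0.1. fail to reject H0.

W+ = 10.5, W- = 17.5, W = min = 10.5, p = 0.551975, fail to reject H0.


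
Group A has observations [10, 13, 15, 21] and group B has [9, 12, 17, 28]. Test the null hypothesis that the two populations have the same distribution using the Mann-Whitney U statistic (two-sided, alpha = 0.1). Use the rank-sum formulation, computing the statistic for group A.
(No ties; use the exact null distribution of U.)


Step 1: Combine and sort all 8 observations; assign midranks.
sorted (value, group): (9,Y), (10,X), (12,Y), (13,X), (15,X), (17,Y), (21,X), (28,Y)
ranks: 9->1, 10->2, 12->3, 13->4, 15->5, 17->6, 21->7, 28->8
Step 2: Rank sum for X: R1 = 2 + 4 + 5 + 7 = 18.
Step 3: U_X = R1 - n1(n1+1)/2 = 18 - 4*5/2 = 18 - 10 = 8.
       U_Y = n1*n2 - U_X = 16 - 8 = 8.
Step 4: No ties, so the exact null distribution of U (based on enumerating the C(8,4) = 70 equally likely rank assignments) gives the two-sided p-value.
Step 5: p-value = 1.000000; compare to alpha = 0.1. fail to reject H0.

U_X = 8, p = 1.000000, fail to reject H0 at alpha = 0.1.


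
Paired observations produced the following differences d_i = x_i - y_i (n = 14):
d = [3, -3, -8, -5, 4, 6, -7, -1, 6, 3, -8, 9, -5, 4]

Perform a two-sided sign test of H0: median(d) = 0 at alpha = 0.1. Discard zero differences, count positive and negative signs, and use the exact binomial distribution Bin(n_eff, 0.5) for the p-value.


Step 1: Discard zero differences. Original n = 14; n_eff = number of nonzero differences = 14.
Nonzero differences (with sign): +3, -3, -8, -5, +4, +6, -7, -1, +6, +3, -8, +9, -5, +4
Step 2: Count signs: positive = 7, negative = 7.
Step 3: Under H0: P(positive) = 0.5, so the number of positives S ~ Bin(14, 0.5).
Step 4: Two-sided exact p-value = sum of Bin(14,0.5) probabilities at or below the observed probability = 1.000000.
Step 5: alpha = 0.1. fail to reject H0.

n_eff = 14, pos = 7, neg = 7, p = 1.000000, fail to reject H0.


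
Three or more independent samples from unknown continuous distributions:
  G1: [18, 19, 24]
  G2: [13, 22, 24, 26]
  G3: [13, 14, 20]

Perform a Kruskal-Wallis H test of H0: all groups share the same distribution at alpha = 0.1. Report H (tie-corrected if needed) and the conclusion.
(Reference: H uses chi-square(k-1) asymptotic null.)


Step 1: Combine all N = 10 observations and assign midranks.
sorted (value, group, rank): (13,G2,1.5), (13,G3,1.5), (14,G3,3), (18,G1,4), (19,G1,5), (20,G3,6), (22,G2,7), (24,G1,8.5), (24,G2,8.5), (26,G2,10)
Step 2: Sum ranks within each group.
R_1 = 17.5 (n_1 = 3)
R_2 = 27 (n_2 = 4)
R_3 = 10.5 (n_3 = 3)
Step 3: H = 12/(N(N+1)) * sum(R_i^2/n_i) - 3(N+1)
     = 12/(10*11) * (17.5^2/3 + 27^2/4 + 10.5^2/3) - 3*11
     = 0.109091 * 321.083 - 33
     = 2.027273.
Step 4: Ties present; correction factor C = 1 - 12/(10^3 - 10) = 0.987879. Corrected H = 2.027273 / 0.987879 = 2.052147.
Step 5: Under H0, H ~ chi^2(2); p-value = 0.358411.
Step 6: alpha = 0.1. fail to reject H0.

H = 2.0521, df = 2, p = 0.358411, fail to reject H0.


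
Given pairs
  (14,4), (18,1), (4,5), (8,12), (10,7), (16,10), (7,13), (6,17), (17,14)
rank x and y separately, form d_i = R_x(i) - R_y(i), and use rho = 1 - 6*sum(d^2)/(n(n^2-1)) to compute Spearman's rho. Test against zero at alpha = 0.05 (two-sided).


Step 1: Rank x and y separately (midranks; no ties here).
rank(x): 14->6, 18->9, 4->1, 8->4, 10->5, 16->7, 7->3, 6->2, 17->8
rank(y): 4->2, 1->1, 5->3, 12->6, 7->4, 10->5, 13->7, 17->9, 14->8
Step 2: d_i = R_x(i) - R_y(i); compute d_i^2.
  (6-2)^2=16, (9-1)^2=64, (1-3)^2=4, (4-6)^2=4, (5-4)^2=1, (7-5)^2=4, (3-7)^2=16, (2-9)^2=49, (8-8)^2=0
sum(d^2) = 158.
Step 3: rho = 1 - 6*158 / (9*(9^2 - 1)) = 1 - 948/720 = -0.316667.
Step 4: Under H0, t = rho * sqrt((n-2)/(1-rho^2)) = -0.8833 ~ t(7).
Step 5: Two-sided p-value from the t-distribution with 7 df = 0.406397.
Step 6: alpha = 0.05. fail to reject H0.

rho = -0.3167, p = 0.406397, fail to reject H0 at alpha = 0.05.


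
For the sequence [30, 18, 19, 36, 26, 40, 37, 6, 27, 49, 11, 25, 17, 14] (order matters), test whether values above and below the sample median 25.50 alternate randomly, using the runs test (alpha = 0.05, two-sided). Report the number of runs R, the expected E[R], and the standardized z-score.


Step 1: Compute median = 25.50; label A = above, B = below.
Labels in order: ABBAAAABAABBBB  (n_A = 7, n_B = 7)
Step 2: Count runs R = 6.
Step 3: Under H0 (random ordering), E[R] = 2*n_A*n_B/(n_A+n_B) + 1 = 2*7*7/14 + 1 = 8.0000.
        Var[R] = 2*n_A*n_B*(2*n_A*n_B - n_A - n_B) / ((n_A+n_B)^2 * (n_A+n_B-1)) = 8232/2548 = 3.2308.
        SD[R] = 1.7974.
Step 4: Continuity-corrected z = (R + 0.5 - E[R]) / SD[R] = (6 + 0.5 - 8.0000) / 1.7974 = -0.8345.
Step 5: Two-sided p-value via normal approximation = 2*(1 - Phi(|z|)) = 0.403986.
Step 6: alpha = 0.05. fail to reject H0.

R = 6, z = -0.8345, p = 0.403986, fail to reject H0.


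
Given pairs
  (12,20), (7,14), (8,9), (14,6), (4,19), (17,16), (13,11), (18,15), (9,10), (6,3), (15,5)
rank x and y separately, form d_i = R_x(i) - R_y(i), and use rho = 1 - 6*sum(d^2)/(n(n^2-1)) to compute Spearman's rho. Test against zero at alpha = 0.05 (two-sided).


Step 1: Rank x and y separately (midranks; no ties here).
rank(x): 12->6, 7->3, 8->4, 14->8, 4->1, 17->10, 13->7, 18->11, 9->5, 6->2, 15->9
rank(y): 20->11, 14->7, 9->4, 6->3, 19->10, 16->9, 11->6, 15->8, 10->5, 3->1, 5->2
Step 2: d_i = R_x(i) - R_y(i); compute d_i^2.
  (6-11)^2=25, (3-7)^2=16, (4-4)^2=0, (8-3)^2=25, (1-10)^2=81, (10-9)^2=1, (7-6)^2=1, (11-8)^2=9, (5-5)^2=0, (2-1)^2=1, (9-2)^2=49
sum(d^2) = 208.
Step 3: rho = 1 - 6*208 / (11*(11^2 - 1)) = 1 - 1248/1320 = 0.054545.
Step 4: Under H0, t = rho * sqrt((n-2)/(1-rho^2)) = 0.1639 ~ t(9).
Step 5: Two-sided p-value from the t-distribution with 9 df = 0.873447.
Step 6: alpha = 0.05. fail to reject H0.

rho = 0.0545, p = 0.873447, fail to reject H0 at alpha = 0.05.


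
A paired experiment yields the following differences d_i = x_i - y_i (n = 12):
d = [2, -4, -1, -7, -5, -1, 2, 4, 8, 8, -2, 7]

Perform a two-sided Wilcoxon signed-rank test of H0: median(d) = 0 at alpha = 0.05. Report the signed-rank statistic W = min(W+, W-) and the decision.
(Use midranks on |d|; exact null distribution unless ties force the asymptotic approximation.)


Step 1: Drop any zero differences (none here) and take |d_i|.
|d| = [2, 4, 1, 7, 5, 1, 2, 4, 8, 8, 2, 7]
Step 2: Midrank |d_i| (ties get averaged ranks).
ranks: |2|->4, |4|->6.5, |1|->1.5, |7|->9.5, |5|->8, |1|->1.5, |2|->4, |4|->6.5, |8|->11.5, |8|->11.5, |2|->4, |7|->9.5
Step 3: Attach original signs; sum ranks with positive sign and with negative sign.
W+ = 4 + 4 + 6.5 + 11.5 + 11.5 + 9.5 = 47
W- = 6.5 + 1.5 + 9.5 + 8 + 1.5 + 4 = 31
(Check: W+ + W- = 78 should equal n(n+1)/2 = 78.)
Step 4: Test statistic W = min(W+, W-) = 31.
Step 5: Ties in |d|, so use the tie-corrected normal approximation.
        E[W] = n(n+1)/4 = 12*13/4 = 39.
        Tie groups: |d|=1 (t=2), |d|=2 (t=3), |d|=4 (t=2), |d|=7 (t=2), |d|=8 (t=2); sum(t^3 - t) = 48.
        Var[W] = n(n+1)(2n+1)/24 - sum(t^3-t)/48 = 3900/24 - 48/48 = 161.5.
        z = (W - E[W]) / sqrt(Var[W]) = (31 - 39) / 12.7083 = -0.6295.
        Two-sided p = 2*Phi(z) = 0.529014.
Step 6: alpha = 0.05. fail to reject H0.

W+ = 47, W- = 31, W = min = 31, p = 0.529014, fail to reject H0.


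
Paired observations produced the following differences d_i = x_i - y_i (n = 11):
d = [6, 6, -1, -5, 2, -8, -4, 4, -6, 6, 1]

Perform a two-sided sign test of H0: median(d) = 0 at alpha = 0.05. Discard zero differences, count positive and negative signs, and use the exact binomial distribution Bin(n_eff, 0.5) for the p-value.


Step 1: Discard zero differences. Original n = 11; n_eff = number of nonzero differences = 11.
Nonzero differences (with sign): +6, +6, -1, -5, +2, -8, -4, +4, -6, +6, +1
Step 2: Count signs: positive = 6, negative = 5.
Step 3: Under H0: P(positive) = 0.5, so the number of positives S ~ Bin(11, 0.5).
Step 4: Two-sided exact p-value = sum of Bin(11,0.5) probabilities at or below the observed probability = 1.000000.
Step 5: alpha = 0.05. fail to reject H0.

n_eff = 11, pos = 6, neg = 5, p = 1.000000, fail to reject H0.


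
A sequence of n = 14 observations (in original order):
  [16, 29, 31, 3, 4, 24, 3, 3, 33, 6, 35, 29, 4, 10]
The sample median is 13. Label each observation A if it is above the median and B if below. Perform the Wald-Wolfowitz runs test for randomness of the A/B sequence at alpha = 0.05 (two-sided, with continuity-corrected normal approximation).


Step 1: Compute median = 13; label A = above, B = below.
Labels in order: AAABBABBABAABB  (n_A = 7, n_B = 7)
Step 2: Count runs R = 8.
Step 3: Under H0 (random ordering), E[R] = 2*n_A*n_B/(n_A+n_B) + 1 = 2*7*7/14 + 1 = 8.0000.
        Var[R] = 2*n_A*n_B*(2*n_A*n_B - n_A - n_B) / ((n_A+n_B)^2 * (n_A+n_B-1)) = 8232/2548 = 3.2308.
        SD[R] = 1.7974.
Step 4: R = E[R], so z = 0 with no continuity correction.
Step 5: Two-sided p-value via normal approximation = 2*(1 - Phi(|z|)) = 1.000000.
Step 6: alpha = 0.05. fail to reject H0.

R = 8, z = 0.0000, p = 1.000000, fail to reject H0.


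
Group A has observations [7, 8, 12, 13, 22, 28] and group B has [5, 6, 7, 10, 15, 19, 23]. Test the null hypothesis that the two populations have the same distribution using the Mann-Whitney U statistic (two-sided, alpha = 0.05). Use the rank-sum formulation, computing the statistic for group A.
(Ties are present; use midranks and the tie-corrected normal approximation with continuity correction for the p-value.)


Step 1: Combine and sort all 13 observations; assign midranks.
sorted (value, group): (5,Y), (6,Y), (7,X), (7,Y), (8,X), (10,Y), (12,X), (13,X), (15,Y), (19,Y), (22,X), (23,Y), (28,X)
ranks: 5->1, 6->2, 7->3.5, 7->3.5, 8->5, 10->6, 12->7, 13->8, 15->9, 19->10, 22->11, 23->12, 28->13
Step 2: Rank sum for X: R1 = 3.5 + 5 + 7 + 8 + 11 + 13 = 47.5.
Step 3: U_X = R1 - n1(n1+1)/2 = 47.5 - 6*7/2 = 47.5 - 21 = 26.5.
       U_Y = n1*n2 - U_X = 42 - 26.5 = 15.5.
Step 4: Ties are present, so use the tie-corrected normal approximation (with continuity correction) for the p-value.
Step 5: p-value = 0.474443; compare to alpha = 0.05. fail to reject H0.

U_X = 26.5, p = 0.474443, fail to reject H0 at alpha = 0.05.


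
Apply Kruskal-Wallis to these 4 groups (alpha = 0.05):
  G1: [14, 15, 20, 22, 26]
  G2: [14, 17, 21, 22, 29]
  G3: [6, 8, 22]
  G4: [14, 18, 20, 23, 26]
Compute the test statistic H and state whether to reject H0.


Step 1: Combine all N = 18 observations and assign midranks.
sorted (value, group, rank): (6,G3,1), (8,G3,2), (14,G1,4), (14,G2,4), (14,G4,4), (15,G1,6), (17,G2,7), (18,G4,8), (20,G1,9.5), (20,G4,9.5), (21,G2,11), (22,G1,13), (22,G2,13), (22,G3,13), (23,G4,15), (26,G1,16.5), (26,G4,16.5), (29,G2,18)
Step 2: Sum ranks within each group.
R_1 = 49 (n_1 = 5)
R_2 = 53 (n_2 = 5)
R_3 = 16 (n_3 = 3)
R_4 = 53 (n_4 = 5)
Step 3: H = 12/(N(N+1)) * sum(R_i^2/n_i) - 3(N+1)
     = 12/(18*19) * (49^2/5 + 53^2/5 + 16^2/3 + 53^2/5) - 3*19
     = 0.035088 * 1689.13 - 57
     = 2.267836.
Step 4: Ties present; correction factor C = 1 - 60/(18^3 - 18) = 0.989680. Corrected H = 2.267836 / 0.989680 = 2.291484.
Step 5: Under H0, H ~ chi^2(3); p-value = 0.514154.
Step 6: alpha = 0.05. fail to reject H0.

H = 2.2915, df = 3, p = 0.514154, fail to reject H0.


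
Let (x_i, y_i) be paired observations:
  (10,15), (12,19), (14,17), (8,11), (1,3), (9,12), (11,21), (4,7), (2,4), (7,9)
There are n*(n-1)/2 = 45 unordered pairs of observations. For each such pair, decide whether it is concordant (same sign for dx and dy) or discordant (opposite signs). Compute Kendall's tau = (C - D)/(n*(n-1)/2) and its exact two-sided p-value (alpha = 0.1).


Step 1: Enumerate the 45 unordered pairs (i,j) with i<j and classify each by sign(x_j-x_i) * sign(y_j-y_i).
  (1,2):dx=+2,dy=+4->C; (1,3):dx=+4,dy=+2->C; (1,4):dx=-2,dy=-4->C; (1,5):dx=-9,dy=-12->C
  (1,6):dx=-1,dy=-3->C; (1,7):dx=+1,dy=+6->C; (1,8):dx=-6,dy=-8->C; (1,9):dx=-8,dy=-11->C
  (1,10):dx=-3,dy=-6->C; (2,3):dx=+2,dy=-2->D; (2,4):dx=-4,dy=-8->C; (2,5):dx=-11,dy=-16->C
  (2,6):dx=-3,dy=-7->C; (2,7):dx=-1,dy=+2->D; (2,8):dx=-8,dy=-12->C; (2,9):dx=-10,dy=-15->C
  (2,10):dx=-5,dy=-10->C; (3,4):dx=-6,dy=-6->C; (3,5):dx=-13,dy=-14->C; (3,6):dx=-5,dy=-5->C
  (3,7):dx=-3,dy=+4->D; (3,8):dx=-10,dy=-10->C; (3,9):dx=-12,dy=-13->C; (3,10):dx=-7,dy=-8->C
  (4,5):dx=-7,dy=-8->C; (4,6):dx=+1,dy=+1->C; (4,7):dx=+3,dy=+10->C; (4,8):dx=-4,dy=-4->C
  (4,9):dx=-6,dy=-7->C; (4,10):dx=-1,dy=-2->C; (5,6):dx=+8,dy=+9->C; (5,7):dx=+10,dy=+18->C
  (5,8):dx=+3,dy=+4->C; (5,9):dx=+1,dy=+1->C; (5,10):dx=+6,dy=+6->C; (6,7):dx=+2,dy=+9->C
  (6,8):dx=-5,dy=-5->C; (6,9):dx=-7,dy=-8->C; (6,10):dx=-2,dy=-3->C; (7,8):dx=-7,dy=-14->C
  (7,9):dx=-9,dy=-17->C; (7,10):dx=-4,dy=-12->C; (8,9):dx=-2,dy=-3->C; (8,10):dx=+3,dy=+2->C
  (9,10):dx=+5,dy=+5->C
Step 2: C = 42, D = 3, total pairs = 45.
Step 3: tau = (C - D)/(n(n-1)/2) = (42 - 3)/45 = 0.866667.
Step 4: Exact two-sided p-value (enumerate n! = 3628800 permutations of y under H0): p = 0.000115.
Step 5: alpha = 0.1. reject H0.

tau_b = 0.8667 (C=42, D=3), p = 0.000115, reject H0.


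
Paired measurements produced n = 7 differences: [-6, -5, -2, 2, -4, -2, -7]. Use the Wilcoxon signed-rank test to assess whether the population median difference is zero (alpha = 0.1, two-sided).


Step 1: Drop any zero differences (none here) and take |d_i|.
|d| = [6, 5, 2, 2, 4, 2, 7]
Step 2: Midrank |d_i| (ties get averaged ranks).
ranks: |6|->6, |5|->5, |2|->2, |2|->2, |4|->4, |2|->2, |7|->7
Step 3: Attach original signs; sum ranks with positive sign and with negative sign.
W+ = 2 = 2
W- = 6 + 5 + 2 + 4 + 2 + 7 = 26
(Check: W+ + W- = 28 should equal n(n+1)/2 = 28.)
Step 4: Test statistic W = min(W+, W-) = 2.
Step 5: Ties in |d|, so use the tie-corrected normal approximation.
        E[W] = n(n+1)/4 = 7*8/4 = 14.
        Tie groups: |d|=2 (t=3); sum(t^3 - t) = 24.
        Var[W] = n(n+1)(2n+1)/24 - sum(t^3-t)/48 = 840/24 - 24/48 = 34.5.
        z = (W - E[W]) / sqrt(Var[W]) = (2 - 14) / 5.8737 = -2.0430.
        Two-sided p = 2*Phi(z) = 0.041051.
Step 6: alpha = 0.1. reject H0.

W+ = 2, W- = 26, W = min = 2, p = 0.041051, reject H0.


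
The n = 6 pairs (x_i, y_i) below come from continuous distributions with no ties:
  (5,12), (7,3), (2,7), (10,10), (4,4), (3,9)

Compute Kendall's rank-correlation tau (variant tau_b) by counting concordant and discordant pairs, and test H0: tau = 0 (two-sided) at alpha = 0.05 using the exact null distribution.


Step 1: Enumerate the 15 unordered pairs (i,j) with i<j and classify each by sign(x_j-x_i) * sign(y_j-y_i).
  (1,2):dx=+2,dy=-9->D; (1,3):dx=-3,dy=-5->C; (1,4):dx=+5,dy=-2->D; (1,5):dx=-1,dy=-8->C
  (1,6):dx=-2,dy=-3->C; (2,3):dx=-5,dy=+4->D; (2,4):dx=+3,dy=+7->C; (2,5):dx=-3,dy=+1->D
  (2,6):dx=-4,dy=+6->D; (3,4):dx=+8,dy=+3->C; (3,5):dx=+2,dy=-3->D; (3,6):dx=+1,dy=+2->C
  (4,5):dx=-6,dy=-6->C; (4,6):dx=-7,dy=-1->C; (5,6):dx=-1,dy=+5->D
Step 2: C = 8, D = 7, total pairs = 15.
Step 3: tau = (C - D)/(n(n-1)/2) = (8 - 7)/15 = 0.066667.
Step 4: Exact two-sided p-value (enumerate n! = 720 permutations of y under H0): p = 1.000000.
Step 5: alpha = 0.05. fail to reject H0.

tau_b = 0.0667 (C=8, D=7), p = 1.000000, fail to reject H0.


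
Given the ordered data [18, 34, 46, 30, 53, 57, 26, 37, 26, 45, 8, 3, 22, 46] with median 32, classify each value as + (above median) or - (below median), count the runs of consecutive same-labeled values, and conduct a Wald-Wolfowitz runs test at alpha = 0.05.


Step 1: Compute median = 32; label A = above, B = below.
Labels in order: BAABAABABABBBA  (n_A = 7, n_B = 7)
Step 2: Count runs R = 10.
Step 3: Under H0 (random ordering), E[R] = 2*n_A*n_B/(n_A+n_B) + 1 = 2*7*7/14 + 1 = 8.0000.
        Var[R] = 2*n_A*n_B*(2*n_A*n_B - n_A - n_B) / ((n_A+n_B)^2 * (n_A+n_B-1)) = 8232/2548 = 3.2308.
        SD[R] = 1.7974.
Step 4: Continuity-corrected z = (R - 0.5 - E[R]) / SD[R] = (10 - 0.5 - 8.0000) / 1.7974 = 0.8345.
Step 5: Two-sided p-value via normal approximation = 2*(1 - Phi(|z|)) = 0.403986.
Step 6: alpha = 0.05. fail to reject H0.

R = 10, z = 0.8345, p = 0.403986, fail to reject H0.


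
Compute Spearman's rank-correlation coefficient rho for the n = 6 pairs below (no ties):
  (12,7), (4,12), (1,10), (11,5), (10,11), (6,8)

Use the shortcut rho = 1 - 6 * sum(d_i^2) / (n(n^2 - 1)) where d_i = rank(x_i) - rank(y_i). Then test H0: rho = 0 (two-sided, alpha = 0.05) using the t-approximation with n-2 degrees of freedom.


Step 1: Rank x and y separately (midranks; no ties here).
rank(x): 12->6, 4->2, 1->1, 11->5, 10->4, 6->3
rank(y): 7->2, 12->6, 10->4, 5->1, 11->5, 8->3
Step 2: d_i = R_x(i) - R_y(i); compute d_i^2.
  (6-2)^2=16, (2-6)^2=16, (1-4)^2=9, (5-1)^2=16, (4-5)^2=1, (3-3)^2=0
sum(d^2) = 58.
Step 3: rho = 1 - 6*58 / (6*(6^2 - 1)) = 1 - 348/210 = -0.657143.
Step 4: Under H0, t = rho * sqrt((n-2)/(1-rho^2)) = -1.7436 ~ t(4).
Step 5: Two-sided p-value from the t-distribution with 4 df = 0.156175.
Step 6: alpha = 0.05. fail to reject H0.

rho = -0.6571, p = 0.156175, fail to reject H0 at alpha = 0.05.


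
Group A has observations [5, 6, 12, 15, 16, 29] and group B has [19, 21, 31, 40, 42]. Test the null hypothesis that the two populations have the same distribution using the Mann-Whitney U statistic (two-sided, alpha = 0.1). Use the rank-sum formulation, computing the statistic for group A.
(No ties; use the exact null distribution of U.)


Step 1: Combine and sort all 11 observations; assign midranks.
sorted (value, group): (5,X), (6,X), (12,X), (15,X), (16,X), (19,Y), (21,Y), (29,X), (31,Y), (40,Y), (42,Y)
ranks: 5->1, 6->2, 12->3, 15->4, 16->5, 19->6, 21->7, 29->8, 31->9, 40->10, 42->11
Step 2: Rank sum for X: R1 = 1 + 2 + 3 + 4 + 5 + 8 = 23.
Step 3: U_X = R1 - n1(n1+1)/2 = 23 - 6*7/2 = 23 - 21 = 2.
       U_Y = n1*n2 - U_X = 30 - 2 = 28.
Step 4: No ties, so the exact null distribution of U (based on enumerating the C(11,6) = 462 equally likely rank assignments) gives the two-sided p-value.
Step 5: p-value = 0.017316; compare to alpha = 0.1. reject H0.

U_X = 2, p = 0.017316, reject H0 at alpha = 0.1.


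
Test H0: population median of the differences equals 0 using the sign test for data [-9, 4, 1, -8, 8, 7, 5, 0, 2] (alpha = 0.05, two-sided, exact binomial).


Step 1: Discard zero differences. Original n = 9; n_eff = number of nonzero differences = 8.
Nonzero differences (with sign): -9, +4, +1, -8, +8, +7, +5, +2
Step 2: Count signs: positive = 6, negative = 2.
Step 3: Under H0: P(positive) = 0.5, so the number of positives S ~ Bin(8, 0.5).
Step 4: Two-sided exact p-value = sum of Bin(8,0.5) probabilities at or below the observed probability = 0.289062.
Step 5: alpha = 0.05. fail to reject H0.

n_eff = 8, pos = 6, neg = 2, p = 0.289062, fail to reject H0.


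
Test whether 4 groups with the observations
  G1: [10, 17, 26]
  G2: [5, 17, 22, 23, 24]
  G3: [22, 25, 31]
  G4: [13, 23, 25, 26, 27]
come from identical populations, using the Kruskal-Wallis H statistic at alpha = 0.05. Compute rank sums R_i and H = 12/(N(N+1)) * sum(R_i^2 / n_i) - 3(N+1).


Step 1: Combine all N = 16 observations and assign midranks.
sorted (value, group, rank): (5,G2,1), (10,G1,2), (13,G4,3), (17,G1,4.5), (17,G2,4.5), (22,G2,6.5), (22,G3,6.5), (23,G2,8.5), (23,G4,8.5), (24,G2,10), (25,G3,11.5), (25,G4,11.5), (26,G1,13.5), (26,G4,13.5), (27,G4,15), (31,G3,16)
Step 2: Sum ranks within each group.
R_1 = 20 (n_1 = 3)
R_2 = 30.5 (n_2 = 5)
R_3 = 34 (n_3 = 3)
R_4 = 51.5 (n_4 = 5)
Step 3: H = 12/(N(N+1)) * sum(R_i^2/n_i) - 3(N+1)
     = 12/(16*17) * (20^2/3 + 30.5^2/5 + 34^2/3 + 51.5^2/5) - 3*17
     = 0.044118 * 1235.17 - 51
     = 3.492647.
Step 4: Ties present; correction factor C = 1 - 30/(16^3 - 16) = 0.992647. Corrected H = 3.492647 / 0.992647 = 3.518519.
Step 5: Under H0, H ~ chi^2(3); p-value = 0.318368.
Step 6: alpha = 0.05. fail to reject H0.

H = 3.5185, df = 3, p = 0.318368, fail to reject H0.


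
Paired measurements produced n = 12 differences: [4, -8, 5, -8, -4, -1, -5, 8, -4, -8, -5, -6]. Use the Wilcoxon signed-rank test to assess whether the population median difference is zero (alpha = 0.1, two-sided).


Step 1: Drop any zero differences (none here) and take |d_i|.
|d| = [4, 8, 5, 8, 4, 1, 5, 8, 4, 8, 5, 6]
Step 2: Midrank |d_i| (ties get averaged ranks).
ranks: |4|->3, |8|->10.5, |5|->6, |8|->10.5, |4|->3, |1|->1, |5|->6, |8|->10.5, |4|->3, |8|->10.5, |5|->6, |6|->8
Step 3: Attach original signs; sum ranks with positive sign and with negative sign.
W+ = 3 + 6 + 10.5 = 19.5
W- = 10.5 + 10.5 + 3 + 1 + 6 + 3 + 10.5 + 6 + 8 = 58.5
(Check: W+ + W- = 78 should equal n(n+1)/2 = 78.)
Step 4: Test statistic W = min(W+, W-) = 19.5.
Step 5: Ties in |d|, so use the tie-corrected normal approximation.
        E[W] = n(n+1)/4 = 12*13/4 = 39.
        Tie groups: |d|=4 (t=3), |d|=5 (t=3), |d|=8 (t=4); sum(t^3 - t) = 108.
        Var[W] = n(n+1)(2n+1)/24 - sum(t^3-t)/48 = 3900/24 - 108/48 = 160.25.
        z = (W - E[W]) / sqrt(Var[W]) = (19.5 - 39) / 12.6590 = -1.5404.
        Two-sided p = 2*Phi(z) = 0.123461.
Step 6: alpha = 0.1. fail to reject H0.

W+ = 19.5, W- = 58.5, W = min = 19.5, p = 0.123461, fail to reject H0.


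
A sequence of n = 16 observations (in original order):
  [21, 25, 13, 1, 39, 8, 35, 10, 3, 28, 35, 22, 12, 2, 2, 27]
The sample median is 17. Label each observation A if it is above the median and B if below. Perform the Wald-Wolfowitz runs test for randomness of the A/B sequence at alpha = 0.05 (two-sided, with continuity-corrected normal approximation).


Step 1: Compute median = 17; label A = above, B = below.
Labels in order: AABBABABBAAABBBA  (n_A = 8, n_B = 8)
Step 2: Count runs R = 9.
Step 3: Under H0 (random ordering), E[R] = 2*n_A*n_B/(n_A+n_B) + 1 = 2*8*8/16 + 1 = 9.0000.
        Var[R] = 2*n_A*n_B*(2*n_A*n_B - n_A - n_B) / ((n_A+n_B)^2 * (n_A+n_B-1)) = 14336/3840 = 3.7333.
        SD[R] = 1.9322.
Step 4: R = E[R], so z = 0 with no continuity correction.
Step 5: Two-sided p-value via normal approximation = 2*(1 - Phi(|z|)) = 1.000000.
Step 6: alpha = 0.05. fail to reject H0.

R = 9, z = 0.0000, p = 1.000000, fail to reject H0.


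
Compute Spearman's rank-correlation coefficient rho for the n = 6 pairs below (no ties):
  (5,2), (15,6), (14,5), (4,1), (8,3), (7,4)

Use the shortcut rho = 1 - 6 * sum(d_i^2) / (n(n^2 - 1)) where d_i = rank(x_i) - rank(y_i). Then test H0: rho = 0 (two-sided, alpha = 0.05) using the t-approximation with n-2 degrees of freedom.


Step 1: Rank x and y separately (midranks; no ties here).
rank(x): 5->2, 15->6, 14->5, 4->1, 8->4, 7->3
rank(y): 2->2, 6->6, 5->5, 1->1, 3->3, 4->4
Step 2: d_i = R_x(i) - R_y(i); compute d_i^2.
  (2-2)^2=0, (6-6)^2=0, (5-5)^2=0, (1-1)^2=0, (4-3)^2=1, (3-4)^2=1
sum(d^2) = 2.
Step 3: rho = 1 - 6*2 / (6*(6^2 - 1)) = 1 - 12/210 = 0.942857.
Step 4: Under H0, t = rho * sqrt((n-2)/(1-rho^2)) = 5.6595 ~ t(4).
Step 5: Two-sided p-value from the t-distribution with 4 df = 0.004805.
Step 6: alpha = 0.05. reject H0.

rho = 0.9429, p = 0.004805, reject H0 at alpha = 0.05.


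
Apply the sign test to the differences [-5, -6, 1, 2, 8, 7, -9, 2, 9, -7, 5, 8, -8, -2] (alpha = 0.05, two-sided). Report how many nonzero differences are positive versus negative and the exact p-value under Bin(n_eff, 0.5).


Step 1: Discard zero differences. Original n = 14; n_eff = number of nonzero differences = 14.
Nonzero differences (with sign): -5, -6, +1, +2, +8, +7, -9, +2, +9, -7, +5, +8, -8, -2
Step 2: Count signs: positive = 8, negative = 6.
Step 3: Under H0: P(positive) = 0.5, so the number of positives S ~ Bin(14, 0.5).
Step 4: Two-sided exact p-value = sum of Bin(14,0.5) probabilities at or below the observed probability = 0.790527.
Step 5: alpha = 0.05. fail to reject H0.

n_eff = 14, pos = 8, neg = 6, p = 0.790527, fail to reject H0.


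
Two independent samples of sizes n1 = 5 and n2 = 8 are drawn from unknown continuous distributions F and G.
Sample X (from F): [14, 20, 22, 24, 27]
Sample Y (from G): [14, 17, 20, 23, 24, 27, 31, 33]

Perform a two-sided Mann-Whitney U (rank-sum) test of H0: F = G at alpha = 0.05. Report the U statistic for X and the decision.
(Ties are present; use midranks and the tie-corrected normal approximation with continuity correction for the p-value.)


Step 1: Combine and sort all 13 observations; assign midranks.
sorted (value, group): (14,X), (14,Y), (17,Y), (20,X), (20,Y), (22,X), (23,Y), (24,X), (24,Y), (27,X), (27,Y), (31,Y), (33,Y)
ranks: 14->1.5, 14->1.5, 17->3, 20->4.5, 20->4.5, 22->6, 23->7, 24->8.5, 24->8.5, 27->10.5, 27->10.5, 31->12, 33->13
Step 2: Rank sum for X: R1 = 1.5 + 4.5 + 6 + 8.5 + 10.5 = 31.
Step 3: U_X = R1 - n1(n1+1)/2 = 31 - 5*6/2 = 31 - 15 = 16.
       U_Y = n1*n2 - U_X = 40 - 16 = 24.
Step 4: Ties are present, so use the tie-corrected normal approximation (with continuity correction) for the p-value.
Step 5: p-value = 0.606423; compare to alpha = 0.05. fail to reject H0.

U_X = 16, p = 0.606423, fail to reject H0 at alpha = 0.05.


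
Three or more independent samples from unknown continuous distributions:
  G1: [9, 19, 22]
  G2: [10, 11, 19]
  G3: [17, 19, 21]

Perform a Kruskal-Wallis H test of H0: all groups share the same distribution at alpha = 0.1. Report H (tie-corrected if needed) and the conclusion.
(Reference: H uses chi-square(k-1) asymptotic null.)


Step 1: Combine all N = 9 observations and assign midranks.
sorted (value, group, rank): (9,G1,1), (10,G2,2), (11,G2,3), (17,G3,4), (19,G1,6), (19,G2,6), (19,G3,6), (21,G3,8), (22,G1,9)
Step 2: Sum ranks within each group.
R_1 = 16 (n_1 = 3)
R_2 = 11 (n_2 = 3)
R_3 = 18 (n_3 = 3)
Step 3: H = 12/(N(N+1)) * sum(R_i^2/n_i) - 3(N+1)
     = 12/(9*10) * (16^2/3 + 11^2/3 + 18^2/3) - 3*10
     = 0.133333 * 233.667 - 30
     = 1.155556.
Step 4: Ties present; correction factor C = 1 - 24/(9^3 - 9) = 0.966667. Corrected H = 1.155556 / 0.966667 = 1.195402.
Step 5: Under H0, H ~ chi^2(2); p-value = 0.550075.
Step 6: alpha = 0.1. fail to reject H0.

H = 1.1954, df = 2, p = 0.550075, fail to reject H0.


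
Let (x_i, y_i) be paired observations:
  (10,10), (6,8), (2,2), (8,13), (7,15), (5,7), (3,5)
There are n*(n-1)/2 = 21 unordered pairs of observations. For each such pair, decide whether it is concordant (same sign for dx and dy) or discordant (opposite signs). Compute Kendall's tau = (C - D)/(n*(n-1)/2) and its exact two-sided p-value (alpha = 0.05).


Step 1: Enumerate the 21 unordered pairs (i,j) with i<j and classify each by sign(x_j-x_i) * sign(y_j-y_i).
  (1,2):dx=-4,dy=-2->C; (1,3):dx=-8,dy=-8->C; (1,4):dx=-2,dy=+3->D; (1,5):dx=-3,dy=+5->D
  (1,6):dx=-5,dy=-3->C; (1,7):dx=-7,dy=-5->C; (2,3):dx=-4,dy=-6->C; (2,4):dx=+2,dy=+5->C
  (2,5):dx=+1,dy=+7->C; (2,6):dx=-1,dy=-1->C; (2,7):dx=-3,dy=-3->C; (3,4):dx=+6,dy=+11->C
  (3,5):dx=+5,dy=+13->C; (3,6):dx=+3,dy=+5->C; (3,7):dx=+1,dy=+3->C; (4,5):dx=-1,dy=+2->D
  (4,6):dx=-3,dy=-6->C; (4,7):dx=-5,dy=-8->C; (5,6):dx=-2,dy=-8->C; (5,7):dx=-4,dy=-10->C
  (6,7):dx=-2,dy=-2->C
Step 2: C = 18, D = 3, total pairs = 21.
Step 3: tau = (C - D)/(n(n-1)/2) = (18 - 3)/21 = 0.714286.
Step 4: Exact two-sided p-value (enumerate n! = 5040 permutations of y under H0): p = 0.030159.
Step 5: alpha = 0.05. reject H0.

tau_b = 0.7143 (C=18, D=3), p = 0.030159, reject H0.


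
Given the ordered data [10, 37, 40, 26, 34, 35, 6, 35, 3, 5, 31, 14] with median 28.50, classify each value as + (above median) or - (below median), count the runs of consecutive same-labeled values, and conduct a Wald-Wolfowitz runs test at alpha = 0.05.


Step 1: Compute median = 28.50; label A = above, B = below.
Labels in order: BAABAABABBAB  (n_A = 6, n_B = 6)
Step 2: Count runs R = 9.
Step 3: Under H0 (random ordering), E[R] = 2*n_A*n_B/(n_A+n_B) + 1 = 2*6*6/12 + 1 = 7.0000.
        Var[R] = 2*n_A*n_B*(2*n_A*n_B - n_A - n_B) / ((n_A+n_B)^2 * (n_A+n_B-1)) = 4320/1584 = 2.7273.
        SD[R] = 1.6514.
Step 4: Continuity-corrected z = (R - 0.5 - E[R]) / SD[R] = (9 - 0.5 - 7.0000) / 1.6514 = 0.9083.
Step 5: Two-sided p-value via normal approximation = 2*(1 - Phi(|z|)) = 0.363722.
Step 6: alpha = 0.05. fail to reject H0.

R = 9, z = 0.9083, p = 0.363722, fail to reject H0.


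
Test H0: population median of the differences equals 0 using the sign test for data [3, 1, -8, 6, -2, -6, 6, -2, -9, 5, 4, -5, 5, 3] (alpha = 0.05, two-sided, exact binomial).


Step 1: Discard zero differences. Original n = 14; n_eff = number of nonzero differences = 14.
Nonzero differences (with sign): +3, +1, -8, +6, -2, -6, +6, -2, -9, +5, +4, -5, +5, +3
Step 2: Count signs: positive = 8, negative = 6.
Step 3: Under H0: P(positive) = 0.5, so the number of positives S ~ Bin(14, 0.5).
Step 4: Two-sided exact p-value = sum of Bin(14,0.5) probabilities at or below the observed probability = 0.790527.
Step 5: alpha = 0.05. fail to reject H0.

n_eff = 14, pos = 8, neg = 6, p = 0.790527, fail to reject H0.


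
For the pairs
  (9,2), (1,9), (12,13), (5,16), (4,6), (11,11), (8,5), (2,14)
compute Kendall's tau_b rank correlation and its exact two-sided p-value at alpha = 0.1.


Step 1: Enumerate the 28 unordered pairs (i,j) with i<j and classify each by sign(x_j-x_i) * sign(y_j-y_i).
  (1,2):dx=-8,dy=+7->D; (1,3):dx=+3,dy=+11->C; (1,4):dx=-4,dy=+14->D; (1,5):dx=-5,dy=+4->D
  (1,6):dx=+2,dy=+9->C; (1,7):dx=-1,dy=+3->D; (1,8):dx=-7,dy=+12->D; (2,3):dx=+11,dy=+4->C
  (2,4):dx=+4,dy=+7->C; (2,5):dx=+3,dy=-3->D; (2,6):dx=+10,dy=+2->C; (2,7):dx=+7,dy=-4->D
  (2,8):dx=+1,dy=+5->C; (3,4):dx=-7,dy=+3->D; (3,5):dx=-8,dy=-7->C; (3,6):dx=-1,dy=-2->C
  (3,7):dx=-4,dy=-8->C; (3,8):dx=-10,dy=+1->D; (4,5):dx=-1,dy=-10->C; (4,6):dx=+6,dy=-5->D
  (4,7):dx=+3,dy=-11->D; (4,8):dx=-3,dy=-2->C; (5,6):dx=+7,dy=+5->C; (5,7):dx=+4,dy=-1->D
  (5,8):dx=-2,dy=+8->D; (6,7):dx=-3,dy=-6->C; (6,8):dx=-9,dy=+3->D; (7,8):dx=-6,dy=+9->D
Step 2: C = 13, D = 15, total pairs = 28.
Step 3: tau = (C - D)/(n(n-1)/2) = (13 - 15)/28 = -0.071429.
Step 4: Exact two-sided p-value (enumerate n! = 40320 permutations of y under H0): p = 0.904861.
Step 5: alpha = 0.1. fail to reject H0.

tau_b = -0.0714 (C=13, D=15), p = 0.904861, fail to reject H0.


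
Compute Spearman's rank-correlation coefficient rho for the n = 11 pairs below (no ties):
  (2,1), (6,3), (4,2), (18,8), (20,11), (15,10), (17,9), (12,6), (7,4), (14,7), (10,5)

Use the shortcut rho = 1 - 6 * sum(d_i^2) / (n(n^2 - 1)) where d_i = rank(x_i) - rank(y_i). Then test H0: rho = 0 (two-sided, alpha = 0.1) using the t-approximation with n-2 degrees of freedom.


Step 1: Rank x and y separately (midranks; no ties here).
rank(x): 2->1, 6->3, 4->2, 18->10, 20->11, 15->8, 17->9, 12->6, 7->4, 14->7, 10->5
rank(y): 1->1, 3->3, 2->2, 8->8, 11->11, 10->10, 9->9, 6->6, 4->4, 7->7, 5->5
Step 2: d_i = R_x(i) - R_y(i); compute d_i^2.
  (1-1)^2=0, (3-3)^2=0, (2-2)^2=0, (10-8)^2=4, (11-11)^2=0, (8-10)^2=4, (9-9)^2=0, (6-6)^2=0, (4-4)^2=0, (7-7)^2=0, (5-5)^2=0
sum(d^2) = 8.
Step 3: rho = 1 - 6*8 / (11*(11^2 - 1)) = 1 - 48/1320 = 0.963636.
Step 4: Under H0, t = rho * sqrt((n-2)/(1-rho^2)) = 10.8186 ~ t(9).
Step 5: Two-sided p-value from the t-distribution with 9 df = 0.000002.
Step 6: alpha = 0.1. reject H0.

rho = 0.9636, p = 0.000002, reject H0 at alpha = 0.1.


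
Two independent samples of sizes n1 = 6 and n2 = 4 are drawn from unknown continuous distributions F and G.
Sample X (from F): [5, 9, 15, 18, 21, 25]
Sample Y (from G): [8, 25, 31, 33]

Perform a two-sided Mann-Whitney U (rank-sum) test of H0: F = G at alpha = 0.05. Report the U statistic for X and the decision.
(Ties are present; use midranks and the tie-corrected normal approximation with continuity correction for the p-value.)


Step 1: Combine and sort all 10 observations; assign midranks.
sorted (value, group): (5,X), (8,Y), (9,X), (15,X), (18,X), (21,X), (25,X), (25,Y), (31,Y), (33,Y)
ranks: 5->1, 8->2, 9->3, 15->4, 18->5, 21->6, 25->7.5, 25->7.5, 31->9, 33->10
Step 2: Rank sum for X: R1 = 1 + 3 + 4 + 5 + 6 + 7.5 = 26.5.
Step 3: U_X = R1 - n1(n1+1)/2 = 26.5 - 6*7/2 = 26.5 - 21 = 5.5.
       U_Y = n1*n2 - U_X = 24 - 5.5 = 18.5.
Step 4: Ties are present, so use the tie-corrected normal approximation (with continuity correction) for the p-value.
Step 5: p-value = 0.199458; compare to alpha = 0.05. fail to reject H0.

U_X = 5.5, p = 0.199458, fail to reject H0 at alpha = 0.05.
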